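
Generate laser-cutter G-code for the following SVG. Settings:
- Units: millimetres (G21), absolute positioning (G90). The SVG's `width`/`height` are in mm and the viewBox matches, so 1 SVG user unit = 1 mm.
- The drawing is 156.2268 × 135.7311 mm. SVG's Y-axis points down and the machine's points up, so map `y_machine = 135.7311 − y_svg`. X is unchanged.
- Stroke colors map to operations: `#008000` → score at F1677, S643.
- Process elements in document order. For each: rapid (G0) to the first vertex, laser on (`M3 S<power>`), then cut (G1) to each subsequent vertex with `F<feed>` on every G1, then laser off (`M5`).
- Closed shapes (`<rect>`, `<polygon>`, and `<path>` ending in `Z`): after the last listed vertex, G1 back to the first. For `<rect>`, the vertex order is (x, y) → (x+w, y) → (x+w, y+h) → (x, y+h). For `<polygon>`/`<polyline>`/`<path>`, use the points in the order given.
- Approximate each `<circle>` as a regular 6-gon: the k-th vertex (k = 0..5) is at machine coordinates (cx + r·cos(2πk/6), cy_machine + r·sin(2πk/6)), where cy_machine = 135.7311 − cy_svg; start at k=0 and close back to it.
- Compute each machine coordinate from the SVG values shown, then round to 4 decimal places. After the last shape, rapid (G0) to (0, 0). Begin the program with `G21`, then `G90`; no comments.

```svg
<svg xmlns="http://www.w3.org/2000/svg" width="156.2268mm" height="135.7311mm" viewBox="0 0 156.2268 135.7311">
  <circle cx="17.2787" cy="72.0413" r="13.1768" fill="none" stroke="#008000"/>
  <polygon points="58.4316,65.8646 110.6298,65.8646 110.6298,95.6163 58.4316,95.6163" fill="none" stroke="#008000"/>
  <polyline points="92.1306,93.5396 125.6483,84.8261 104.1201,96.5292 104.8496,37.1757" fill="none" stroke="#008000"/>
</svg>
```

Since the viewBox matches the mm dimensions, user units are millimetres directly. The only transform is the Y-flip y_m = 135.7311 − y_svg.

Shape 1 is a circle drawn with `<circle>`. Its stroke #008000 means score at S643, F1677. After flipping Y the toolpath is (30.4555,63.6898) → (23.8671,75.1012) → (10.6903,75.1012) → (4.1019,63.6898) → (10.6903,52.2784) → (23.8671,52.2784) → (30.4555,63.6898), returning to the start.

Shape 2 is a rectangle drawn with `<polygon>`. Its stroke #008000 means score at S643, F1677. After flipping Y the toolpath is (58.4316,69.8665) → (110.6298,69.8665) → (110.6298,40.1148) → (58.4316,40.1148) → (58.4316,69.8665), returning to the start.

Shape 3 is a open polyline drawn with `<polyline>`. Its stroke #008000 means score at S643, F1677. After flipping Y the toolpath is (92.1306,42.1915) → (125.6483,50.9050) → (104.1201,39.2019) → (104.8496,98.5554).

G21
G90
G0 X30.4555 Y63.6898
M3 S643
G1 X23.8671 Y75.1012 F1677
G1 X10.6903 Y75.1012 F1677
G1 X4.1019 Y63.6898 F1677
G1 X10.6903 Y52.2784 F1677
G1 X23.8671 Y52.2784 F1677
G1 X30.4555 Y63.6898 F1677
M5
G0 X58.4316 Y69.8665
M3 S643
G1 X110.6298 Y69.8665 F1677
G1 X110.6298 Y40.1148 F1677
G1 X58.4316 Y40.1148 F1677
G1 X58.4316 Y69.8665 F1677
M5
G0 X92.1306 Y42.1915
M3 S643
G1 X125.6483 Y50.9050 F1677
G1 X104.1201 Y39.2019 F1677
G1 X104.8496 Y98.5554 F1677
M5
G0 X0.0000 Y0.0000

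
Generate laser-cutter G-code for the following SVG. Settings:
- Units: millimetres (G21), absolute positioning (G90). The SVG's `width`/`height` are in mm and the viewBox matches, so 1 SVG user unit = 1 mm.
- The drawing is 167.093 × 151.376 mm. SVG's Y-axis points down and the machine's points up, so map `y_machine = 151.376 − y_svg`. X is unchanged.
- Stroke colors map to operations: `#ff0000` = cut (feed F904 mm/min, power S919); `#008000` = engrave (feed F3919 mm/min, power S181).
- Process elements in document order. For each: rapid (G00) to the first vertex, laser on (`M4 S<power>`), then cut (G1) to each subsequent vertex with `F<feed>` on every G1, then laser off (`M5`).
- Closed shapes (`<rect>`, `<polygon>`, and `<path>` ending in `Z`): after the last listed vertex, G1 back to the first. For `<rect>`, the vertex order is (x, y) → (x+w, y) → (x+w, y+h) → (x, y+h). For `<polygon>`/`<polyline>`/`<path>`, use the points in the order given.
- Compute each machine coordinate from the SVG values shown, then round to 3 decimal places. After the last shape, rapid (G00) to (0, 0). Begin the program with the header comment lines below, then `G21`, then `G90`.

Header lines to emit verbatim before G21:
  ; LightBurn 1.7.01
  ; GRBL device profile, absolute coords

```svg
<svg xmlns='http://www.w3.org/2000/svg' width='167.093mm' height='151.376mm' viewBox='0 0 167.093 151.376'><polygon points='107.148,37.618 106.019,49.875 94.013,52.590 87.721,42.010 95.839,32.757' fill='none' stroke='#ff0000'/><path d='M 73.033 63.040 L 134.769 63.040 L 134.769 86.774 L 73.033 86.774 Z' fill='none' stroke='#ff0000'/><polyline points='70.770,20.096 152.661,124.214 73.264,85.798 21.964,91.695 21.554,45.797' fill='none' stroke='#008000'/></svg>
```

; LightBurn 1.7.01
; GRBL device profile, absolute coords
G21
G90
G00 X107.148 Y113.758
M4 S919
G1 X106.019 Y101.501 F904
G1 X94.013 Y98.786 F904
G1 X87.721 Y109.366 F904
G1 X95.839 Y118.619 F904
G1 X107.148 Y113.758 F904
M5
G00 X73.033 Y88.336
M4 S919
G1 X134.769 Y88.336 F904
G1 X134.769 Y64.602 F904
G1 X73.033 Y64.602 F904
G1 X73.033 Y88.336 F904
M5
G00 X70.770 Y131.280
M4 S181
G1 X152.661 Y27.162 F3919
G1 X73.264 Y65.578 F3919
G1 X21.964 Y59.681 F3919
G1 X21.554 Y105.579 F3919
M5
G00 X0.000 Y0.000

1 u = 1 mm; y_m = 151.376 − y.

[1] `<polygon>` regular polygon, #ff0000→cut S919 F904: (107.148,113.758) → (106.019,101.501) → (94.013,98.786) → (87.721,109.366) → (95.839,118.619) → (107.148,113.758) (closed)

[2] `<path>` rectangle, #ff0000→cut S919 F904: (73.033,88.336) → (134.769,88.336) → (134.769,64.602) → (73.033,64.602) → (73.033,88.336) (closed)

[3] `<polyline>` open polyline, #008000→engrave S181 F3919: (70.770,131.280) → (152.661,27.162) → (73.264,65.578) → (21.964,59.681) → (21.554,105.579)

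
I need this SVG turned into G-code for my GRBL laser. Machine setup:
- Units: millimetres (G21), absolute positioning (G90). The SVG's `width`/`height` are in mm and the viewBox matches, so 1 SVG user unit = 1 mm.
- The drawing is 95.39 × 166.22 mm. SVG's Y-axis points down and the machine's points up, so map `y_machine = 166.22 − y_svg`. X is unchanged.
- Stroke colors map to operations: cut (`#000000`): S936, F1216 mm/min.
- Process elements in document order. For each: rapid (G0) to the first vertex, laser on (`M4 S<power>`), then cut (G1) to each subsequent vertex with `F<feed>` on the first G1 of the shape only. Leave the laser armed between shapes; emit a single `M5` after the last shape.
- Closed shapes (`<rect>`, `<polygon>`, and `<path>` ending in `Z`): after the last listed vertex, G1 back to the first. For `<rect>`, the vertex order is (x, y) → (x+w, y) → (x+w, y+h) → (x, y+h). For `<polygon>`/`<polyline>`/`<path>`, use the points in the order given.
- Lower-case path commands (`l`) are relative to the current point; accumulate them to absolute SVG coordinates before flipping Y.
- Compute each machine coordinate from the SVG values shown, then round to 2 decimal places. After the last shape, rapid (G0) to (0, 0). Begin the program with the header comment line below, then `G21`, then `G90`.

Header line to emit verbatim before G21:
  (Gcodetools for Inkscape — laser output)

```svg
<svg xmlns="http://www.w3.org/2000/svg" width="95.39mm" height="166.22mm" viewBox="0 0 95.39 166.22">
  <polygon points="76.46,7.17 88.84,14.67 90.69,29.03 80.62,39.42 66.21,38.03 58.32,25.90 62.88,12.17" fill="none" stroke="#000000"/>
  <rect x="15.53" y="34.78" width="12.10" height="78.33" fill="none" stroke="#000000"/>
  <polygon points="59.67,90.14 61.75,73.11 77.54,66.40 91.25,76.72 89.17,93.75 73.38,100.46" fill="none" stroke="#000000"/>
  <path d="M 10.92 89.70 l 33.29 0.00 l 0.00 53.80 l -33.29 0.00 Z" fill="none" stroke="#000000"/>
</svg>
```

1 u = 1 mm; y_m = 166.22 − y.

[1] `<polygon>` regular polygon, #000000→cut S936 F1216: (76.46,159.05) → (88.84,151.55) → (90.69,137.19) → (80.62,126.80) → (66.21,128.19) → (58.32,140.32) → (62.88,154.05) → (76.46,159.05) (closed)

[2] `<rect>` rectangle, #000000→cut S936 F1216: (15.53,131.44) → (27.63,131.44) → (27.63,53.11) → (15.53,53.11) → (15.53,131.44) (closed)

[3] `<polygon>` regular polygon, #000000→cut S936 F1216: (59.67,76.08) → (61.75,93.11) → (77.54,99.82) → (91.25,89.50) → (89.17,72.47) → (73.38,65.76) → (59.67,76.08) (closed)

[4] `<path>` rectangle, #000000→cut S936 F1216: (10.92,76.52) → (44.21,76.52) → (44.21,22.72) → (10.92,22.72) → (10.92,76.52) (closed)

(Gcodetools for Inkscape — laser output)
G21
G90
G0 X76.46 Y159.05
M4 S936
G1 X88.84 Y151.55 F1216
G1 X90.69 Y137.19
G1 X80.62 Y126.80
G1 X66.21 Y128.19
G1 X58.32 Y140.32
G1 X62.88 Y154.05
G1 X76.46 Y159.05
G0 X15.53 Y131.44
M4 S936
G1 X27.63 Y131.44 F1216
G1 X27.63 Y53.11
G1 X15.53 Y53.11
G1 X15.53 Y131.44
G0 X59.67 Y76.08
M4 S936
G1 X61.75 Y93.11 F1216
G1 X77.54 Y99.82
G1 X91.25 Y89.50
G1 X89.17 Y72.47
G1 X73.38 Y65.76
G1 X59.67 Y76.08
G0 X10.92 Y76.52
M4 S936
G1 X44.21 Y76.52 F1216
G1 X44.21 Y22.72
G1 X10.92 Y22.72
G1 X10.92 Y76.52
M5
G0 X0.00 Y0.00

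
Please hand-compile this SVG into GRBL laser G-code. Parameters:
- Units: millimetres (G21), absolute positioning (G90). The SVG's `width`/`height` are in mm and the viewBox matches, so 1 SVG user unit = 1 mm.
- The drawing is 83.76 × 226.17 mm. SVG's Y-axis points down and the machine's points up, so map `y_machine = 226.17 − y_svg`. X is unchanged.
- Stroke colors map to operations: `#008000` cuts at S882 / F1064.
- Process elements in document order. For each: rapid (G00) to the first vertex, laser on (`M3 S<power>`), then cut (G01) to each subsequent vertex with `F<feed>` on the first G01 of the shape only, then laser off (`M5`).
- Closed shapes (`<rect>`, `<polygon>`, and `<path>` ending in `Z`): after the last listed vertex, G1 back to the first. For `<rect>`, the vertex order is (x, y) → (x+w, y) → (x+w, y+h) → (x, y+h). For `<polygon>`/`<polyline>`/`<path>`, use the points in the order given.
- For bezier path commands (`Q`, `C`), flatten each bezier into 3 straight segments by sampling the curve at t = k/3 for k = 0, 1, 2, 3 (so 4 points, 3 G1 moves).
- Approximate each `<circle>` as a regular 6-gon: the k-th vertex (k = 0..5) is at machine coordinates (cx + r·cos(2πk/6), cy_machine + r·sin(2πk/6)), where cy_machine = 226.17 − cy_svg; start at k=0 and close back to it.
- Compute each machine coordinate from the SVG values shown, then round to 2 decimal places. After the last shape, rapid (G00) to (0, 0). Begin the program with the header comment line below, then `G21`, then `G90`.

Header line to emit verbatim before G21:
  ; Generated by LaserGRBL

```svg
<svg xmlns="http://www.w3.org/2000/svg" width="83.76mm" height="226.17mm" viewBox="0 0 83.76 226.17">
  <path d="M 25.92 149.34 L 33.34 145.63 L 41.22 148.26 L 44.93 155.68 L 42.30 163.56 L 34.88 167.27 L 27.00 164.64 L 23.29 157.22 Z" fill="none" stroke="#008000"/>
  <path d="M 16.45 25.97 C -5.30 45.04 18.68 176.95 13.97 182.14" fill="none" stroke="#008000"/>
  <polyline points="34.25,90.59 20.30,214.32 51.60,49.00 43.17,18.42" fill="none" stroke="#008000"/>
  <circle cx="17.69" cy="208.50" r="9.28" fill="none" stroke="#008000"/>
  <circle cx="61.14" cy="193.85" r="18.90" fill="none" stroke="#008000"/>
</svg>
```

; Generated by LaserGRBL
G21
G90
G00 X25.92 Y76.83
M3 S882
G01 X33.34 Y80.54 F1064
G01 X41.22 Y77.91
G01 X44.93 Y70.49
G01 X42.30 Y62.61
G01 X34.88 Y58.90
G01 X27.00 Y61.53
G01 X23.29 Y68.95
G01 X25.92 Y76.83
M5
G00 X16.45 Y200.20
M3 S882
G01 X7.19 Y152.39 F1064
G01 X11.87 Y82.59
G01 X13.97 Y44.03
M5
G00 X34.25 Y135.58
M3 S882
G01 X20.30 Y11.85 F1064
G01 X51.60 Y177.17
G01 X43.17 Y207.75
M5
G00 X26.97 Y17.67
M3 S882
G01 X22.33 Y25.71 F1064
G01 X13.05 Y25.71
G01 X8.41 Y17.67
G01 X13.05 Y9.63
G01 X22.33 Y9.63
G01 X26.97 Y17.67
M5
G00 X80.04 Y32.32
M3 S882
G01 X70.59 Y48.69 F1064
G01 X51.69 Y48.69
G01 X42.24 Y32.32
G01 X51.69 Y15.95
G01 X70.59 Y15.95
G01 X80.04 Y32.32
M5
G00 X0.00 Y0.00

viewBox `0 0 83.76 226.17` with mm width/height → 1 unit = 1 mm. Flip: y_m = 226.17 − y_svg.

**Shape 1** — `<path>` regular polygon, stroke `#008000` → cut (S882, F1064). Machine vertices: (25.92,76.83) → (33.34,80.54) → (41.22,77.91) → (44.93,70.49) → (42.30,62.61) → (34.88,58.90) → (27.00,61.53) → (23.29,68.95) → (25.92,76.83). Closed: final G1 returns to the first vertex.

**Shape 2** — `<path>` cubic bezier, stroke `#008000` → cut (S882, F1064). Control points (SVG): P0=(16.45,25.97), P1=(-5.30,45.04), P2=(18.68,176.95), P3=(13.97,182.14); sampled at t=k/3. Machine vertices: (16.45,200.20) → (7.19,152.39) → (11.87,82.59) → (13.97,44.03). Open path.

**Shape 3** — `<polyline>` open polyline, stroke `#008000` → cut (S882, F1064). Machine vertices: (34.25,135.58) → (20.30,11.85) → (51.60,177.17) → (43.17,207.75). Open path.

**Shape 4** — `<circle>` circle, stroke `#008000` → cut (S882, F1064). Machine vertices: (26.97,17.67) → (22.33,25.71) → (13.05,25.71) → (8.41,17.67) → (13.05,9.63) → (22.33,9.63) → (26.97,17.67). Closed: final G1 returns to the first vertex.

**Shape 5** — `<circle>` circle, stroke `#008000` → cut (S882, F1064). Machine vertices: (80.04,32.32) → (70.59,48.69) → (51.69,48.69) → (42.24,32.32) → (51.69,15.95) → (70.59,15.95) → (80.04,32.32). Closed: final G1 returns to the first vertex.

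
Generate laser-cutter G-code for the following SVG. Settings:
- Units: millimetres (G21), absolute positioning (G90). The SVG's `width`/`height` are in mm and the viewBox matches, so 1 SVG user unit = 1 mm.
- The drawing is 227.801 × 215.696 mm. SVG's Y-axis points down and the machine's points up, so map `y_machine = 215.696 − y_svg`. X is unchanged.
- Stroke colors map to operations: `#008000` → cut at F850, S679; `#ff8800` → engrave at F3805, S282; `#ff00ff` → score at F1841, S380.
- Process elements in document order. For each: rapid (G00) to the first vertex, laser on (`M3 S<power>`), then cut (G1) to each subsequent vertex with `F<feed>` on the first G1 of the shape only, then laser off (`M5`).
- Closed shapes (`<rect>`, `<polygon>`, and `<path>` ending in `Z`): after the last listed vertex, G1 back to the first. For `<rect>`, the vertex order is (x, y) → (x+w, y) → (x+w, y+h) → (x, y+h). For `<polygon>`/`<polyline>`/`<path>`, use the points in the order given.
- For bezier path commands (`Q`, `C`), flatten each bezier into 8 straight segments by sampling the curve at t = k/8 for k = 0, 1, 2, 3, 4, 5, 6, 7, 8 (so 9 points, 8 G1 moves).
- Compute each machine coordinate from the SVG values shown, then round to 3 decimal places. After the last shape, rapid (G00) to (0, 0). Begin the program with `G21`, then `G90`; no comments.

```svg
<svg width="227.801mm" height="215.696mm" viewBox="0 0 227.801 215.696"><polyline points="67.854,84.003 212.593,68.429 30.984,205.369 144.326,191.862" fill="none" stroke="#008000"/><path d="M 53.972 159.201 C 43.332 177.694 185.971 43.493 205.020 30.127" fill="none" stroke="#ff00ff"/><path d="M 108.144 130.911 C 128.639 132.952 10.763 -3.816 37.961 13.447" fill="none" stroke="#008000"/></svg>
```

G21
G90
G00 X67.854 Y131.693
M3 S679
G1 X212.593 Y147.267 F850
G1 X30.984 Y10.327
G1 X144.326 Y23.834
M5
G00 X53.972 Y56.495
M3 S380
G1 X56.626 Y56.183 F1841
G1 X70.406 Y66.981
G1 X92.066 Y85.684
G1 X118.363 Y109.085
G1 X146.051 Y133.979
G1 X171.886 Y157.162
G1 X192.624 Y175.427
G1 X205.020 Y185.569
M5
G00 X108.144 Y84.785
M3 S679
G1 X109.897 Y89.954 F850
G1 X102.000 Y104.705
G1 X87.773 Y125.606
G1 X70.539 Y149.225
G1 X53.619 Y172.131
G1 X40.335 Y190.891
G1 X34.008 Y202.074
G1 X37.961 Y202.249
M5
G00 X0.000 Y0.000

Since the viewBox matches the mm dimensions, user units are millimetres directly. The only transform is the Y-flip y_m = 215.696 − y_svg.

Shape 1 is a open polyline drawn with `<polyline>`. Its stroke #008000 means cut at S679, F850. After flipping Y the toolpath is (67.854,131.693) → (212.593,147.267) → (30.984,10.327) → (144.326,23.834).

Shape 2 is a cubic bezier drawn with `<path>`. Its stroke #ff00ff means score at S380, F1841. After flipping Y the toolpath is (53.972,56.495) → (56.626,56.183) → (70.406,66.981) → (92.066,85.684) → (118.363,109.085) → (146.051,133.979) → (171.886,157.162) → (192.624,175.427) → (205.020,185.569).

Shape 3 is a cubic bezier drawn with `<path>`. Its stroke #008000 means cut at S679, F850. After flipping Y the toolpath is (108.144,84.785) → (109.897,89.954) → (102.000,104.705) → (87.773,125.606) → (70.539,149.225) → (53.619,172.131) → (40.335,190.891) → (34.008,202.074) → (37.961,202.249).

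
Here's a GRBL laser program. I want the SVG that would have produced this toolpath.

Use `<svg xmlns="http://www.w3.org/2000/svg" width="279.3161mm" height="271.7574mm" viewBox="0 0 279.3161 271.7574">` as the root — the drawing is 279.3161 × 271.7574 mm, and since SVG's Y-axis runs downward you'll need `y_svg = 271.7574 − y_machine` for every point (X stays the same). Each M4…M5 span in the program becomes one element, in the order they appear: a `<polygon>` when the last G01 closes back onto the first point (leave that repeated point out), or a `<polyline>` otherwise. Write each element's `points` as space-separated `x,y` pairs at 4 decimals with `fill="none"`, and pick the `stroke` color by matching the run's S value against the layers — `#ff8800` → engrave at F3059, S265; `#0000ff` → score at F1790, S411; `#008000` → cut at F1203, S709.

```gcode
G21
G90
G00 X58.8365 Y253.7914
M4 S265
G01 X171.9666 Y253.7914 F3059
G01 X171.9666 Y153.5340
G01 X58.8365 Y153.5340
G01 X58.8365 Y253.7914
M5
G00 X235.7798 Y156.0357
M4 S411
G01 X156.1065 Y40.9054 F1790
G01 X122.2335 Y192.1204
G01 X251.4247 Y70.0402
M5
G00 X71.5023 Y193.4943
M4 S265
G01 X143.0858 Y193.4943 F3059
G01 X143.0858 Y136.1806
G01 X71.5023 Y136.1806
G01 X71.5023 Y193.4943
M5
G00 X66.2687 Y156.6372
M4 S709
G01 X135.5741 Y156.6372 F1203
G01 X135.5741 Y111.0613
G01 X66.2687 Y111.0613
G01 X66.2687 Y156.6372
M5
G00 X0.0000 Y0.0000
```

Machine Y-up, SVG Y-down with viewBox height 271.7574, so y_svg = 271.7574 − y_machine; X carries over.

Run 1: the run's S265 means `#ff8800` (engrave). The run returns to its start, so emit a `<polygon>` with points (Y-flipped): 58.8365,17.9660 171.9666,17.9660 171.9666,118.2234 58.8365,118.2234.

Run 2: the run's S411 means `#0000ff` (score). The run is open, so emit a `<polyline>` with points (Y-flipped): 235.7798,115.7217 156.1065,230.8520 122.2335,79.6370 251.4247,201.7172.

Run 3: the run's S265 means `#ff8800` (engrave). The run returns to its start, so emit a `<polygon>` with points (Y-flipped): 71.5023,78.2631 143.0858,78.2631 143.0858,135.5768 71.5023,135.5768.

Run 4: the run's S709 means `#008000` (cut). The run returns to its start, so emit a `<polygon>` with points (Y-flipped): 66.2687,115.1202 135.5741,115.1202 135.5741,160.6961 66.2687,160.6961.

<svg xmlns="http://www.w3.org/2000/svg" width="279.3161mm" height="271.7574mm" viewBox="0 0 279.3161 271.7574">
  <polygon points="58.8365,17.9660 171.9666,17.9660 171.9666,118.2234 58.8365,118.2234" fill="none" stroke="#ff8800"/>
  <polyline points="235.7798,115.7217 156.1065,230.8520 122.2335,79.6370 251.4247,201.7172" fill="none" stroke="#0000ff"/>
  <polygon points="71.5023,78.2631 143.0858,78.2631 143.0858,135.5768 71.5023,135.5768" fill="none" stroke="#ff8800"/>
  <polygon points="66.2687,115.1202 135.5741,115.1202 135.5741,160.6961 66.2687,160.6961" fill="none" stroke="#008000"/>
</svg>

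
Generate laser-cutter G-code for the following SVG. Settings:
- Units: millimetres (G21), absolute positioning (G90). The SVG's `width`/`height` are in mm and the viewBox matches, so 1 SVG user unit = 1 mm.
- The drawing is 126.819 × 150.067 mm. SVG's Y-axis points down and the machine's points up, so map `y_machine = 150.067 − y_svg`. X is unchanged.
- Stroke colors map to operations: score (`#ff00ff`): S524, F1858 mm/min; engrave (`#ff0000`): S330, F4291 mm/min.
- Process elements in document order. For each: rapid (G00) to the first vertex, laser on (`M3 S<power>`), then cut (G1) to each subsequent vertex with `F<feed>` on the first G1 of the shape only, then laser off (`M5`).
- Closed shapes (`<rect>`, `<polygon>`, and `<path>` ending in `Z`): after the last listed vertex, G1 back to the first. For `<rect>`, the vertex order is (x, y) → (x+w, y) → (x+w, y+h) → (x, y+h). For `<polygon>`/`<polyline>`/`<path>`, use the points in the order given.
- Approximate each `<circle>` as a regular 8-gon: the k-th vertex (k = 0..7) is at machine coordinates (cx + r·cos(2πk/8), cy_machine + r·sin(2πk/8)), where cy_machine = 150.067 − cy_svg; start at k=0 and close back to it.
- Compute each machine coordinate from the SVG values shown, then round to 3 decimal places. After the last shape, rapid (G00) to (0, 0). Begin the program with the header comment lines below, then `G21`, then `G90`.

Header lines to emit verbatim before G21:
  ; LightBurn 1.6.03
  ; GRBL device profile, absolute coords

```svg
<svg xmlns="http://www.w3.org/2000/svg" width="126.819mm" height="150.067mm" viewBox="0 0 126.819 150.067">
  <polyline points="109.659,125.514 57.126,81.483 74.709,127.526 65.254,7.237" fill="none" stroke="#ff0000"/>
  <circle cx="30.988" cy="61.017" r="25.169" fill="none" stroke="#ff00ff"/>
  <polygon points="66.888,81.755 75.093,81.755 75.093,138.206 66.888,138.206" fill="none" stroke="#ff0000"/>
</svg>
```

Since the viewBox matches the mm dimensions, user units are millimetres directly. The only transform is the Y-flip y_m = 150.067 − y_svg.

Shape 1 is a open polyline drawn with `<polyline>`. Its stroke #ff0000 means engrave at S330, F4291. After flipping Y the toolpath is (109.659,24.553) → (57.126,68.584) → (74.709,22.541) → (65.254,142.830).

Shape 2 is a circle drawn with `<circle>`. Its stroke #ff00ff means score at S524, F1858. After flipping Y the toolpath is (56.157,89.050) → (48.785,106.847) → (30.988,114.219) → (13.191,106.847) → (5.819,89.050) → (13.191,71.253) → (30.988,63.881) → (48.785,71.253) → (56.157,89.050), returning to the start.

Shape 3 is a rectangle drawn with `<polygon>`. Its stroke #ff0000 means engrave at S330, F4291. After flipping Y the toolpath is (66.888,68.312) → (75.093,68.312) → (75.093,11.861) → (66.888,11.861) → (66.888,68.312), returning to the start.

; LightBurn 1.6.03
; GRBL device profile, absolute coords
G21
G90
G00 X109.659 Y24.553
M3 S330
G1 X57.126 Y68.584 F4291
G1 X74.709 Y22.541
G1 X65.254 Y142.830
M5
G00 X56.157 Y89.050
M3 S524
G1 X48.785 Y106.847 F1858
G1 X30.988 Y114.219
G1 X13.191 Y106.847
G1 X5.819 Y89.050
G1 X13.191 Y71.253
G1 X30.988 Y63.881
G1 X48.785 Y71.253
G1 X56.157 Y89.050
M5
G00 X66.888 Y68.312
M3 S330
G1 X75.093 Y68.312 F4291
G1 X75.093 Y11.861
G1 X66.888 Y11.861
G1 X66.888 Y68.312
M5
G00 X0.000 Y0.000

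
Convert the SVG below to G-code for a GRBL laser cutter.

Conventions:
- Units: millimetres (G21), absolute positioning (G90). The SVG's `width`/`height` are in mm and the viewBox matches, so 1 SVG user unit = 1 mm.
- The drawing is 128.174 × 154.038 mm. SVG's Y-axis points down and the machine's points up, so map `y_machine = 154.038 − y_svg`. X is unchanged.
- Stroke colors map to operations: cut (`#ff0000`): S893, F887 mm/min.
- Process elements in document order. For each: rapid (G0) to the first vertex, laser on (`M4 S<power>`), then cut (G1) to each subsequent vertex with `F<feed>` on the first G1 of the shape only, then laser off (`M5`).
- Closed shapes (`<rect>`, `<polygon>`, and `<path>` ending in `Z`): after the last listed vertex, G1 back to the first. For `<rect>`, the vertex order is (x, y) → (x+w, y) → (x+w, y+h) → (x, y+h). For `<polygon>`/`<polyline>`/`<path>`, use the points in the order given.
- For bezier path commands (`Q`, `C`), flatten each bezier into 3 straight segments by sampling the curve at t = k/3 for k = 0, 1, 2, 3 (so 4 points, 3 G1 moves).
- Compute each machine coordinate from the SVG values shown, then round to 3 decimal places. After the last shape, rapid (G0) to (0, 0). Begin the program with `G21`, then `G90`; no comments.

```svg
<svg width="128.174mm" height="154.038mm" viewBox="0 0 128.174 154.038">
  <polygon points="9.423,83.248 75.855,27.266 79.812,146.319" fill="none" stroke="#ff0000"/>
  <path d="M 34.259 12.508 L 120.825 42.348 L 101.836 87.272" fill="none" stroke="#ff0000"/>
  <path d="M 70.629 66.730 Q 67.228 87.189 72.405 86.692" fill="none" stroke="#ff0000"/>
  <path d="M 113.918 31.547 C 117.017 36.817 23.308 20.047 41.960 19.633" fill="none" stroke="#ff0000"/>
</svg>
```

G21
G90
G0 X9.423 Y70.790
M4 S893
G1 X75.855 Y126.772 F887
G1 X79.812 Y7.719
G1 X9.423 Y70.790
M5
G0 X34.259 Y141.530
M4 S893
G1 X120.825 Y111.690 F887
G1 X101.836 Y66.766
M5
G0 X70.629 Y87.308
M4 S893
G1 X69.315 Y75.997 F887
G1 X69.907 Y69.343
G1 X72.405 Y67.346
M5
G0 X113.918 Y122.491
M4 S893
G1 X92.495 Y123.146 F887
G1 X53.015 Y129.961
G1 X41.960 Y134.405
M5
G0 X0.000 Y0.000

viewBox `0 0 128.174 154.038` with mm width/height → 1 unit = 1 mm. Flip: y_m = 154.038 − y_svg.

**Shape 1** — `<polygon>` closed polygon, stroke `#ff0000` → cut (S893, F887). Machine vertices: (9.423,70.790) → (75.855,126.772) → (79.812,7.719) → (9.423,70.790). Closed: final G1 returns to the first vertex.

**Shape 2** — `<path>` open polyline, stroke `#ff0000` → cut (S893, F887). Machine vertices: (34.259,141.530) → (120.825,111.690) → (101.836,66.766). Open path.

**Shape 3** — `<path>` quadratic bezier, stroke `#ff0000` → cut (S893, F887). Control points (SVG): P0=(70.629,66.730), P1=(67.228,87.189), P2=(72.405,86.692); sampled at t=k/3. Machine vertices: (70.629,87.308) → (69.315,75.997) → (69.907,69.343) → (72.405,67.346). Open path.

**Shape 4** — `<path>` cubic bezier, stroke `#ff0000` → cut (S893, F887). Control points (SVG): P0=(113.918,31.547), P1=(117.017,36.817), P2=(23.308,20.047), P3=(41.960,19.633); sampled at t=k/3. Machine vertices: (113.918,122.491) → (92.495,123.146) → (53.015,129.961) → (41.960,134.405). Open path.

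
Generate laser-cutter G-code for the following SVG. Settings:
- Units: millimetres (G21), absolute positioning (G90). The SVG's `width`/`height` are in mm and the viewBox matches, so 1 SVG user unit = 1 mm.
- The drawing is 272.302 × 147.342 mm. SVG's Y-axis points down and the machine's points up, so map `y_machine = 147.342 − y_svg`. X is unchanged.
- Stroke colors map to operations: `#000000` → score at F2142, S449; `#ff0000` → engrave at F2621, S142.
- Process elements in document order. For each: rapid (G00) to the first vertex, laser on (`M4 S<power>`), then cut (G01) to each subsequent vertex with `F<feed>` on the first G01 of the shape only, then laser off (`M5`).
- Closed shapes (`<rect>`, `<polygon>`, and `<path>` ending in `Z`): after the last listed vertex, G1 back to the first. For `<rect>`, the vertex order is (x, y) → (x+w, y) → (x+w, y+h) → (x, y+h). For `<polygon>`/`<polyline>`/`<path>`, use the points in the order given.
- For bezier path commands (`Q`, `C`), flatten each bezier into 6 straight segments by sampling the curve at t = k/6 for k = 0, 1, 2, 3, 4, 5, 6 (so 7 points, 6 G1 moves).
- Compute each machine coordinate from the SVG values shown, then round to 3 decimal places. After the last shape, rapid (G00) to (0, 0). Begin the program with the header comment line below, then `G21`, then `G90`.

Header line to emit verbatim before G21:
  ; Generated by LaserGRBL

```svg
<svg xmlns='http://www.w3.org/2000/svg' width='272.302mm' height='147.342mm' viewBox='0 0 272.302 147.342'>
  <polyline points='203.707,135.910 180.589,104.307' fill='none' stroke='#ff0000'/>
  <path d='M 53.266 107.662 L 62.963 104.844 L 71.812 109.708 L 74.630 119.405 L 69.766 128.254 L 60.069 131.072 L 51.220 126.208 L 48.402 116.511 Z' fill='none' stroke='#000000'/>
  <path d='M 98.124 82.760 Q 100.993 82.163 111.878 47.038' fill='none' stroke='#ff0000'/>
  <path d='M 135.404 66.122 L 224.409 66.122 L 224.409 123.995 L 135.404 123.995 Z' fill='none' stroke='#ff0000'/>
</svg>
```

; Generated by LaserGRBL
G21
G90
G00 X203.707 Y11.432
M4 S142
G01 X180.589 Y43.035 F2621
M5
G00 X53.266 Y39.680
M4 S449
G01 X62.963 Y42.498 F2142
G01 X71.812 Y37.634
G01 X74.630 Y27.937
G01 X69.766 Y19.088
G01 X60.069 Y16.270
G01 X51.220 Y21.134
G01 X48.402 Y30.831
G01 X53.266 Y39.680
M5
G00 X98.124 Y64.582
M4 S142
G01 X99.303 Y65.740 F2621
G01 X100.927 Y68.816
G01 X102.997 Y73.811
G01 X105.512 Y80.724
G01 X108.472 Y89.555
G01 X111.878 Y100.304
M5
G00 X135.404 Y81.220
M4 S142
G01 X224.409 Y81.220 F2621
G01 X224.409 Y23.347
G01 X135.404 Y23.347
G01 X135.404 Y81.220
M5
G00 X0.000 Y0.000

viewBox `0 0 272.302 147.342` with mm width/height → 1 unit = 1 mm. Flip: y_m = 147.342 − y_svg.

**Shape 1** — `<polyline>` line segment, stroke `#ff0000` → engrave (S142, F2621). Machine vertices: (203.707,11.432) → (180.589,43.035). Open path.

**Shape 2** — `<path>` regular polygon, stroke `#000000` → score (S449, F2142). Machine vertices: (53.266,39.680) → (62.963,42.498) → (71.812,37.634) → (74.630,27.937) → (69.766,19.088) → (60.069,16.270) → (51.220,21.134) → (48.402,30.831) → (53.266,39.680). Closed: final G1 returns to the first vertex.

**Shape 3** — `<path>` quadratic bezier, stroke `#ff0000` → engrave (S142, F2621). Control points (SVG): P0=(98.124,82.760), P1=(100.993,82.163), P2=(111.878,47.038); sampled at t=k/6. Machine vertices: (98.124,64.582) → (99.303,65.740) → (100.927,68.816) → (102.997,73.811) → (105.512,80.724) → (108.472,89.555) → (111.878,100.304). Open path.

**Shape 4** — `<path>` rectangle, stroke `#ff0000` → engrave (S142, F2621). Machine vertices: (135.404,81.220) → (224.409,81.220) → (224.409,23.347) → (135.404,23.347) → (135.404,81.220). Closed: final G1 returns to the first vertex.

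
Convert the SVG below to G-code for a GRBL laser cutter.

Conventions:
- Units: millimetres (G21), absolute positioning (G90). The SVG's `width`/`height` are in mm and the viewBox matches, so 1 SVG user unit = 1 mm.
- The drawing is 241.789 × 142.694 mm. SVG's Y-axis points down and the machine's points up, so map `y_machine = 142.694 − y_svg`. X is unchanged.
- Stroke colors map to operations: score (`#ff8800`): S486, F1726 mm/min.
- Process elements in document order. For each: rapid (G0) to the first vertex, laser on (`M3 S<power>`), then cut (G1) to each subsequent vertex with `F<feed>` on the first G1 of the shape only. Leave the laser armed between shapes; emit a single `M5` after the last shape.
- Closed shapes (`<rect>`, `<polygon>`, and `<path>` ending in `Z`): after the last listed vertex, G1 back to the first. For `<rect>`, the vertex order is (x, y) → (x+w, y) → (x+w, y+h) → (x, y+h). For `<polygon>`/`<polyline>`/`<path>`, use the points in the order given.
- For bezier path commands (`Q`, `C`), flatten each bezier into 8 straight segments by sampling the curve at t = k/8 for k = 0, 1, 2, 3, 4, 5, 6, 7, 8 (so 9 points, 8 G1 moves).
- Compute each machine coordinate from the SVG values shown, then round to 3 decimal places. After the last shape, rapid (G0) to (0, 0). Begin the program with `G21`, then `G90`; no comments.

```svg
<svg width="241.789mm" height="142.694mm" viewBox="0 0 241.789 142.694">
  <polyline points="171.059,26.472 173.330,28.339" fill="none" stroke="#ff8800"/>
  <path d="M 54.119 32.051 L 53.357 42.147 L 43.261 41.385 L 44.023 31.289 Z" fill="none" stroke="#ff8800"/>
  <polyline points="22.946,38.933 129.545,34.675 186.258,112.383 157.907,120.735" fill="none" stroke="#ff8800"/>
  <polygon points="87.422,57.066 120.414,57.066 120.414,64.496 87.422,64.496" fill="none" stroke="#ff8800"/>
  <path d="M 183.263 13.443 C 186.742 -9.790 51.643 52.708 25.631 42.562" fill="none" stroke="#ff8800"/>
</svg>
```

1 u = 1 mm; y_m = 142.694 − y.

[1] `<polyline>` line segment, #ff8800→score S486 F1726: (171.059,116.222) → (173.330,114.355)

[2] `<path>` regular polygon, #ff8800→score S486 F1726: (54.119,110.643) → (53.357,100.547) → (43.261,101.309) → (44.023,111.405) → (54.119,110.643) (closed)

[3] `<polyline>` open polyline, #ff8800→score S486 F1726: (22.946,103.761) → (129.545,108.019) → (186.258,30.311) → (157.907,21.959)

[4] `<polygon>` rectangle, #ff8800→score S486 F1726: (87.422,85.628) → (120.414,85.628) → (120.414,78.198) → (87.422,78.198) → (87.422,85.628) (closed)

[5] `<path>` cubic bezier, #ff8800→score S486 F1726: (183.263,129.251) → (178.556,134.254) → (163.759,133.076) → (141.775,127.572) → (115.506,119.599) → (87.855,111.013) → (61.724,103.669) → (40.015,99.423) → (25.631,100.132)

G21
G90
G0 X171.059 Y116.222
M3 S486
G1 X173.330 Y114.355 F1726
G0 X54.119 Y110.643
M3 S486
G1 X53.357 Y100.547 F1726
G1 X43.261 Y101.309
G1 X44.023 Y111.405
G1 X54.119 Y110.643
G0 X22.946 Y103.761
M3 S486
G1 X129.545 Y108.019 F1726
G1 X186.258 Y30.311
G1 X157.907 Y21.959
G0 X87.422 Y85.628
M3 S486
G1 X120.414 Y85.628 F1726
G1 X120.414 Y78.198
G1 X87.422 Y78.198
G1 X87.422 Y85.628
G0 X183.263 Y129.251
M3 S486
G1 X178.556 Y134.254 F1726
G1 X163.759 Y133.076
G1 X141.775 Y127.572
G1 X115.506 Y119.599
G1 X87.855 Y111.013
G1 X61.724 Y103.669
G1 X40.015 Y99.423
G1 X25.631 Y100.132
M5
G0 X0.000 Y0.000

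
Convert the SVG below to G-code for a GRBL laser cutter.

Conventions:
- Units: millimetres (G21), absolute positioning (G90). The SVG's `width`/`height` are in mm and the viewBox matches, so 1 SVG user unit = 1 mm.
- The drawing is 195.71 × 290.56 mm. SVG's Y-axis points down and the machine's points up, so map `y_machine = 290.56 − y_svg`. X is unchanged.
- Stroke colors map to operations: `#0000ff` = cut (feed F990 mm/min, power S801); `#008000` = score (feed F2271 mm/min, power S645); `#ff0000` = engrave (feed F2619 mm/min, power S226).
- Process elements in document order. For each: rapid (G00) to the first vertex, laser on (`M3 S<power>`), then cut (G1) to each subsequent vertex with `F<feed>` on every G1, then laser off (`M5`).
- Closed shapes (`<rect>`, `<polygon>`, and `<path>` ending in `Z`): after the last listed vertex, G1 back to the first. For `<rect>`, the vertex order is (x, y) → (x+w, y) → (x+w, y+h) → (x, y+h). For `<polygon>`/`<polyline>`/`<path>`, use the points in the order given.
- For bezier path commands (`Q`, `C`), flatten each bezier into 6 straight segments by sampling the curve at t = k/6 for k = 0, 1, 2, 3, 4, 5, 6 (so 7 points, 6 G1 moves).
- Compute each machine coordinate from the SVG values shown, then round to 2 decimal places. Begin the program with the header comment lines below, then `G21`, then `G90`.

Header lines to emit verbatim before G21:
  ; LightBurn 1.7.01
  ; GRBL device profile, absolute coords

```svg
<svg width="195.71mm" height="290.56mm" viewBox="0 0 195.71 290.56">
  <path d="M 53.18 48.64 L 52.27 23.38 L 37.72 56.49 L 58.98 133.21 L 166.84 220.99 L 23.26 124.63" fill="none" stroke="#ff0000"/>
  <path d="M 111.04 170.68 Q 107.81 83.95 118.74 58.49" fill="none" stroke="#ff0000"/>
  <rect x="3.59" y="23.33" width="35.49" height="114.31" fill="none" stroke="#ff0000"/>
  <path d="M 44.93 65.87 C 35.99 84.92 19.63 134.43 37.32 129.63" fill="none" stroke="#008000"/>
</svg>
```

; LightBurn 1.7.01
; GRBL device profile, absolute coords
G21
G90
G00 X53.18 Y241.92
M3 S226
G1 X52.27 Y267.18 F2619
G1 X37.72 Y234.07 F2619
G1 X58.98 Y157.35 F2619
G1 X166.84 Y69.57 F2619
G1 X23.26 Y165.93 F2619
M5
G00 X111.04 Y119.88
M3 S226
G1 X110.36 Y147.09 F2619
G1 X110.46 Y170.89 F2619
G1 X111.35 Y191.29 F2619
G1 X113.03 Y208.29 F2619
G1 X115.49 Y221.88 F2619
G1 X118.74 Y232.07 F2619
M5
G00 X3.59 Y267.23
M3 S226
G1 X39.08 Y267.23 F2619
G1 X39.08 Y152.92 F2619
G1 X3.59 Y152.92 F2619
G1 X3.59 Y267.23 F2619
M5
G00 X44.93 Y224.69
M3 S645
G1 X40.03 Y213.02 F2271
G1 X35.05 Y198.63 F2271
G1 X31.14 Y183.87 F2271
G1 X29.44 Y171.09 F2271
G1 X31.12 Y162.66 F2271
G1 X37.32 Y160.93 F2271
M5

1 u = 1 mm; y_m = 290.56 − y.

[1] `<path>` open polyline, #ff0000→engrave S226 F2619: (53.18,241.92) → (52.27,267.18) → (37.72,234.07) → (58.98,157.35) → (166.84,69.57) → (23.26,165.93)

[2] `<path>` quadratic bezier, #ff0000→engrave S226 F2619: (111.04,119.88) → (110.36,147.09) → (110.46,170.89) → (111.35,191.29) → (113.03,208.29) → (115.49,221.88) → (118.74,232.07)

[3] `<rect>` rectangle, #ff0000→engrave S226 F2619: (3.59,267.23) → (39.08,267.23) → (39.08,152.92) → (3.59,152.92) → (3.59,267.23) (closed)

[4] `<path>` cubic bezier, #008000→score S645 F2271: (44.93,224.69) → (40.03,213.02) → (35.05,198.63) → (31.14,183.87) → (29.44,171.09) → (31.12,162.66) → (37.32,160.93)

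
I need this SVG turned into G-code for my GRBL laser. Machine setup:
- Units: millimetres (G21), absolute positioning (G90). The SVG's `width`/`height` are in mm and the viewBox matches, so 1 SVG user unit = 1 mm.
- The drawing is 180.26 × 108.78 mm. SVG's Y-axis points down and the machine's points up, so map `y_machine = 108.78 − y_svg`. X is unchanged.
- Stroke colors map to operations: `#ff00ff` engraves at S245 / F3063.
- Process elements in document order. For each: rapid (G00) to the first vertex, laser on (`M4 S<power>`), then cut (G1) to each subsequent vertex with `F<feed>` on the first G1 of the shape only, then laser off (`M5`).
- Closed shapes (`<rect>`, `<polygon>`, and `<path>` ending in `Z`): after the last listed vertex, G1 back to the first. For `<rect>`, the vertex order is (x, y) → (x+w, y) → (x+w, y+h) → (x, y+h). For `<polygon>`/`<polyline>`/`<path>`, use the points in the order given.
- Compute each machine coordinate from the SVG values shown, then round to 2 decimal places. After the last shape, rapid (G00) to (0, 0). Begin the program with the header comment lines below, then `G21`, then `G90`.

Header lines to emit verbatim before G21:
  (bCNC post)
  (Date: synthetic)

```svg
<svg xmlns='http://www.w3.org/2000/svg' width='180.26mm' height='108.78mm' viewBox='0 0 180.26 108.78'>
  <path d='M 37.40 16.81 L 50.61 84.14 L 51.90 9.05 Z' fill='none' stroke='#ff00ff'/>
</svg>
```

(bCNC post)
(Date: synthetic)
G21
G90
G00 X37.40 Y91.97
M4 S245
G1 X50.61 Y24.64 F3063
G1 X51.90 Y99.73
G1 X37.40 Y91.97
M5
G00 X0.00 Y0.00

1 u = 1 mm; y_m = 108.78 − y.

[1] `<path>` closed polygon, #ff00ff→engrave S245 F3063: (37.40,91.97) → (50.61,24.64) → (51.90,99.73) → (37.40,91.97) (closed)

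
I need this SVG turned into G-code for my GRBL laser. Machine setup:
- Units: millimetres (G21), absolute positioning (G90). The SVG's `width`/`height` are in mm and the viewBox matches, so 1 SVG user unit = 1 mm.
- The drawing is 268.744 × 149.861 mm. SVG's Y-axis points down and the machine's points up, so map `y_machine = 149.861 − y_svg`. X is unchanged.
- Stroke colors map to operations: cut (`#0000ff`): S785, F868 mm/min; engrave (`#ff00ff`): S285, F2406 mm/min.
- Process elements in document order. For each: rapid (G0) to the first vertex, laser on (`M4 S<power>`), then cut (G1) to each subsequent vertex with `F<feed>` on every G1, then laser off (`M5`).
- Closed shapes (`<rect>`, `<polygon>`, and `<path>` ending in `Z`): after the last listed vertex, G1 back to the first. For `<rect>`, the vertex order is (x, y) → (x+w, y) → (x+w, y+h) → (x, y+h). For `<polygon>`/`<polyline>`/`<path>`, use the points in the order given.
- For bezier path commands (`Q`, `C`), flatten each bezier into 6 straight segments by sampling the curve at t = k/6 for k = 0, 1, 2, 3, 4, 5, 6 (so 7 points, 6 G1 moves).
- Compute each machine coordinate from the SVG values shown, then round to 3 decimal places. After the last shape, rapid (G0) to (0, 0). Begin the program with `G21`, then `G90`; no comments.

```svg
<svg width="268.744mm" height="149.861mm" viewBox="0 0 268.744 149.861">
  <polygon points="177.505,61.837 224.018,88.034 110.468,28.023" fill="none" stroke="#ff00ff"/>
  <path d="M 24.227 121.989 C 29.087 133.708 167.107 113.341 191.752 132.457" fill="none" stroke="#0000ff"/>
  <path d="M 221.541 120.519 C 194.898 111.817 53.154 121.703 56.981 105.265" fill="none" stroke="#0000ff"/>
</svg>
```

G21
G90
G0 X177.505 Y88.024
M4 S285
G1 X224.018 Y61.827 F2406
G1 X110.468 Y121.838 F2406
G1 X177.505 Y88.024 F2406
M5
G0 X24.227 Y27.872
M4 S785
G1 X36.612 Y24.355 F868
G1 X64.343 Y24.198 F868
G1 X100.570 Y25.412 F868
G1 X138.446 Y26.010 F868
G1 X171.123 Y24.003 F868
G1 X191.752 Y17.404 F868
M5
G0 X221.541 Y29.342
M4 S785
G1 X199.835 Y32.352 F868
G1 X166.186 Y33.511 F868
G1 X127.835 Y34.068 F868
G1 X92.023 Y35.269 F868
G1 X65.992 Y38.363 F868
G1 X56.981 Y44.596 F868
M5
G0 X0.000 Y0.000

1 u = 1 mm; y_m = 149.861 − y.

[1] `<polygon>` closed polygon, #ff00ff→engrave S285 F2406: (177.505,88.024) → (224.018,61.827) → (110.468,121.838) → (177.505,88.024) (closed)

[2] `<path>` cubic bezier, #0000ff→cut S785 F868: (24.227,27.872) → (36.612,24.355) → (64.343,24.198) → (100.570,25.412) → (138.446,26.010) → (171.123,24.003) → (191.752,17.404)

[3] `<path>` cubic bezier, #0000ff→cut S785 F868: (221.541,29.342) → (199.835,32.352) → (166.186,33.511) → (127.835,34.068) → (92.023,35.269) → (65.992,38.363) → (56.981,44.596)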